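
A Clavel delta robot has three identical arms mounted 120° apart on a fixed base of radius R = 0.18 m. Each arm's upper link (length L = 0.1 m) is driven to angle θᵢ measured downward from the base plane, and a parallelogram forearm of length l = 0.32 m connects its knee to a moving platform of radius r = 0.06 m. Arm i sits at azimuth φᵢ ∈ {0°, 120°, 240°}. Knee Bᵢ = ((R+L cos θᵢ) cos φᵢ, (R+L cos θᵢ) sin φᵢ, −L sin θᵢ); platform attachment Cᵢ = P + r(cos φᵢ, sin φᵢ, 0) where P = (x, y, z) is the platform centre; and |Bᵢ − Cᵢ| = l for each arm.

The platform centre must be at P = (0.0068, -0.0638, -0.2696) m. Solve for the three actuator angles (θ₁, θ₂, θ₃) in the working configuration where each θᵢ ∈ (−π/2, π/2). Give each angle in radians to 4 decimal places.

φ1=0.0° → target in arm frame (0.0068, -0.0638)
  e−x'=0.1132;  (l²−L²−(e−x')²−y'²−z²)/2L = 0.0142
  γ=atan2(-0.2696,0.1132)=-1.1733;  ψ=arccos(0.0484)=1.5224;  θ1=γ+ψ≈0.3491
φ2=120.0° → target in arm frame (-0.0587, 0.0260)
  A cos θ + B sin θ = C:  0.1787·cos θ + -0.2696·sin θ = -0.0644
  γ=atan2(-0.2696,0.1787)=-0.9856;  ψ=arccos(-0.1991)=1.7712;  θ2=γ+ψ≈0.7856
arm 3 (φ=240.0°): x'=0.0519, y'=0.0378
  A cos θ + B sin θ = C:  0.0681·cos θ + -0.2696·sin θ = 0.0682
  θ3 = atan2(B,A) + arccos(C/0.2781) = -0.0003

θ₁ = 0.3491, θ₂ = 0.7856, θ₃ = -0.0003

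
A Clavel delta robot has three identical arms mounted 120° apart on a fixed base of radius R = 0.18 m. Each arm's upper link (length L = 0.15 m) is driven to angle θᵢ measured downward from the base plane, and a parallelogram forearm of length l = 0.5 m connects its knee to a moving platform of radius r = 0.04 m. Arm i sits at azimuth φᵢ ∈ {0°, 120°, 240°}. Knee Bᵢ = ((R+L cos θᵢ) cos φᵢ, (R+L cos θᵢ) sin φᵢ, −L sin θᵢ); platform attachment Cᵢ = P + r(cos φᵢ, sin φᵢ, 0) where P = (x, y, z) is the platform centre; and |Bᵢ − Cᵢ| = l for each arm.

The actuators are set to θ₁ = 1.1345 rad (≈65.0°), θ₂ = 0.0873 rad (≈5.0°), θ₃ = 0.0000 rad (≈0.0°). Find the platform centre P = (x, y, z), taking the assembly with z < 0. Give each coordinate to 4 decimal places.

φ1=0.0°: virtual centre (0.2034, 0.0000, -0.1359), radius l
arm 2 at φ=120.0°: e+L cos θ2 = 0.2894;  centre 2 = (-0.1447, 0.2507, -0.0131)
centre 3 = (0.2900·cos240.0°, 0.2900·sin240.0°, 0.0000) = (-0.1450, -0.2511, 0.0000)
|centre ₂|²−|centre ₁|² = 0.0241;  |centre ₃|²−|centre ₁|² = 0.0243
linear system: -0.6962x+0.5013y = 0.0241−0.2457z; -0.6968x+-0.5023y = 0.0243−0.2719z
Cramer: x(z) = -0.0347+0.3716z;  y(z) = -0.0001+0.0259z
sphere 1 gives Az²+Bz+C=0 with A=1.1387, B=0.0949, C=-0.1748;  B²−4AC=0.8054;  roots -0.4357, 0.3524;  negative root z = -0.4357
x = -0.1966, y = -0.0114

(-0.1966, -0.0114, -0.4357)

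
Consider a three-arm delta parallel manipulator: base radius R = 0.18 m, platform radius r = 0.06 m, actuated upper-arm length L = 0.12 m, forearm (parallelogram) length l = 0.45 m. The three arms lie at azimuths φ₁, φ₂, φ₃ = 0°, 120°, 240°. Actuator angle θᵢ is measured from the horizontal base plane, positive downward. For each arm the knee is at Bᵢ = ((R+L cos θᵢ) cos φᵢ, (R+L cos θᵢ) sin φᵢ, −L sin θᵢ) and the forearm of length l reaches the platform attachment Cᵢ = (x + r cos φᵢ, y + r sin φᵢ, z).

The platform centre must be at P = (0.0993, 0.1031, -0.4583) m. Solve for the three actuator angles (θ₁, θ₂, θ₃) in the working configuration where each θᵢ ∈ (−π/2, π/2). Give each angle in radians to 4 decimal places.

θ₁ = 0.3495, θ₂ = 0.6111, θ₃ = 1.3092

φ1=0.0° → target in arm frame (0.0993, 0.1031)
  A cos θ + B sin θ = C:  0.0207·cos θ + -0.4583·sin θ = -0.1375
  γ=atan2(-0.4583,0.0207)=-1.5257;  ψ=arccos(-0.2997)=1.8752;  θ1=γ+ψ≈0.3495
rotate P by −φ2: (0.0396, -0.1375, -0.4583)
  e−x'=0.0804;  (l²−L²−(e−x')²−y'²−z²)/2L = -0.1972
  γ=atan2(-0.4583,0.0804)=-1.3972;  ψ=arccos(-0.4237)=2.0083;  θ2=γ+ψ≈0.6111
rotate P by −φ3: (-0.1389, 0.0344, -0.4583)
  e−x'=0.2589;  (l²−L²−(e−x')²−y'²−z²)/2L = -0.3757
  √(A²+B²)=0.5264;  θ3 = -1.0565+2.3657 ≈ 1.3092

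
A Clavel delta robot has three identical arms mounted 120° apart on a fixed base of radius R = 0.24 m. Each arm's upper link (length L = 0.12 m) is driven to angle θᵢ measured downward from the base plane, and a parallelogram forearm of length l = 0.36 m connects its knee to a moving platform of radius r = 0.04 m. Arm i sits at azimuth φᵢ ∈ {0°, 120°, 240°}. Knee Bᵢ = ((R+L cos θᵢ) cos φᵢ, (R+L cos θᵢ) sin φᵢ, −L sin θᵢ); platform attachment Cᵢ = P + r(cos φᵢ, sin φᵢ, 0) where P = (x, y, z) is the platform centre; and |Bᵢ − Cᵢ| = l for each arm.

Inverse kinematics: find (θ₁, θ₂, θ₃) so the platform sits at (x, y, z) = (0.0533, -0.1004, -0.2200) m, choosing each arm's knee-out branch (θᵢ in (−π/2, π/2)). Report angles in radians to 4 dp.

θ₁ = 0.0002, θ₂ = 1.3095, θ₃ = -0.0872

arm 1 (φ=0.0°): x'=0.0533, y'=-0.1004
  A=0.1467, B=-0.2200, C=(l²−L²−A²−y'²−z²)/(2L)=0.1467
  γ=atan2(-0.2200,0.1467)=-0.9827;  ψ=arccos(0.5546)=0.9829;  θ1=γ+ψ≈0.0002
φ2=120.0° → target in arm frame (-0.1136, 0.0040)
  A cos θ + B sin θ = C:  0.3136·cos θ + -0.2200·sin θ = -0.1315
  √(A²+B²)=0.3831;  θ2 = -0.6118+1.9212 ≈ 1.3095
arm 3 (φ=240.0°): x'=0.0603, y'=0.0964
  A=0.1397, B=-0.2200, C=(l²−L²−A²−y'²−z²)/(2L)=0.1583
  √(A²+B²)=0.2606;  θ3 = -1.0050+0.9178 ≈ -0.0872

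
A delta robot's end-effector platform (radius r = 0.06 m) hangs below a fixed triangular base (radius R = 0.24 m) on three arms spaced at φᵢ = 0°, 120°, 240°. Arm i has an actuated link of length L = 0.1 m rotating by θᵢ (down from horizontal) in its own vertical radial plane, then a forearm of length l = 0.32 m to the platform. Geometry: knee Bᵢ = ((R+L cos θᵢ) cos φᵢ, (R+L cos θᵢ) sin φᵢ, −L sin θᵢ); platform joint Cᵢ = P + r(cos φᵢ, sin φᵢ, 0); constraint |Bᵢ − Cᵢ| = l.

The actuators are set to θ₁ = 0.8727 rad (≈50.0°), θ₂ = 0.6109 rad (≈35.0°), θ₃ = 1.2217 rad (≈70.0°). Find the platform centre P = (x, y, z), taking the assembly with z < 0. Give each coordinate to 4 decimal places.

S1 = (0.2443·cos0.0°, 0.2443·sin0.0°, -0.0766) = (0.2443, 0.0000, -0.0766)
S2 = (0.2619·cos120.0°, 0.2619·sin120.0°, -0.0574) = (-0.1310, 0.2268, -0.0574)
arm 3 at φ=240.0°: e+L cos θ3 = 0.2142;  S3 = (-0.1071, -0.1855, -0.0940)
subtract pairs → two planes through P
plane₁₂: -0.7505x+0.4536y+0.0385z = 0.0063
Cramer: x(z) = 0.0043-0.0025z;  y(z) = 0.0211-0.0889z
quadratic in z: (1.0079)z²+(0.1506)z+(-0.0385)=0, √Δ=0.4217 → z ∈ {-0.2839, 0.1345}; z = -0.2839 (taking z<0)
x = 0.0050, y = 0.0463

(0.0050, 0.0463, -0.2839)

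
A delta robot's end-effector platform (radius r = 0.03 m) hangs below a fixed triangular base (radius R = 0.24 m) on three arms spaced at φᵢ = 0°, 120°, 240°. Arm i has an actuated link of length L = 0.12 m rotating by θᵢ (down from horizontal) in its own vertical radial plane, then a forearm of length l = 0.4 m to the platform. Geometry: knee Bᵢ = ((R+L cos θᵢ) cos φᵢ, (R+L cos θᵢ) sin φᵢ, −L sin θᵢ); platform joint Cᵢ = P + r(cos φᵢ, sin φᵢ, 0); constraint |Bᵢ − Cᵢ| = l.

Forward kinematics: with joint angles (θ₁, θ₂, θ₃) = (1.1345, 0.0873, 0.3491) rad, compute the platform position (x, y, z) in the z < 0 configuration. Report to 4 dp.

arm 1 at φ=0.0°: (R−r)+L cos θ1 = 0.2607;  S1 = (0.2607, 0.0000, -0.1088)
arm 2 at φ=120.0°: (R−r)+L cos θ2 = 0.3295;  S2 = (-0.1648, 0.2854, -0.0105)
arm 3 at φ=240.0°: (R−r)+L cos θ3 = 0.3228;  S3 = (-0.1614, -0.2795, -0.0410)
subtract pairs → two planes through P
plane₁₂: -0.8510x+0.5708y+0.1966z = 0.0289
det = 0.9576;  x = -0.0324+0.1955z,  y = 0.0023+-0.0530z
into |P−S₁|² = l²: 1.0410z² + 0.1027z + -0.0622 = 0;  Δ = 0.2697;  z = -0.2988 or 0.2001 → z<0 root = -0.2988
x = -0.0908, y = 0.0181

(-0.0908, 0.0181, -0.2988)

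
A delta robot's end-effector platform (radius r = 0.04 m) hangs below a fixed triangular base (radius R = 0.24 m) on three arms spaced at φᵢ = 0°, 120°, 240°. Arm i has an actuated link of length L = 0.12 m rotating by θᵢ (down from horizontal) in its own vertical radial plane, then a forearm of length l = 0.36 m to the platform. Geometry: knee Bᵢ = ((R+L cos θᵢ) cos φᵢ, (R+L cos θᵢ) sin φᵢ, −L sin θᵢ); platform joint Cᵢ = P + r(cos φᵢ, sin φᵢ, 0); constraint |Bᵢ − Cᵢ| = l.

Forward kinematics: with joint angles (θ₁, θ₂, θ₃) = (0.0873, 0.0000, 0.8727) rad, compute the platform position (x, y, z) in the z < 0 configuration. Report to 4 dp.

φ1=0.0°: virtual centre (0.3195, 0.0000, -0.0105), radius l
S2 = (0.3200·cos120.0°, 0.3200·sin120.0°, 0.0000) = (-0.1600, 0.2771, 0.0000)
S3 = (0.2771·cos240.0°, 0.2771·sin240.0°, -0.0919) = (-0.1386, -0.2400, -0.0919)
|S₂|²−|S₁|² = 0.0002;  |S₃|²−|S₁|² = -0.0170
linear system: -0.9591x+0.5543y = 0.0002−0.0209z; -0.9162x+-0.4800y = -0.0170−-0.1629z
Cramer: x(z) = 0.0096-0.0829z;  y(z) = 0.0170-0.1812z
into |P−S₁|² = l²: 1.0397z² + 0.0662z + -0.0332 = 0;  Δ = 0.1422;  z = -0.2132 or 0.1496 → z<0 root = -0.2132
x = 0.0273, y = 0.0556

(0.0273, 0.0556, -0.2132)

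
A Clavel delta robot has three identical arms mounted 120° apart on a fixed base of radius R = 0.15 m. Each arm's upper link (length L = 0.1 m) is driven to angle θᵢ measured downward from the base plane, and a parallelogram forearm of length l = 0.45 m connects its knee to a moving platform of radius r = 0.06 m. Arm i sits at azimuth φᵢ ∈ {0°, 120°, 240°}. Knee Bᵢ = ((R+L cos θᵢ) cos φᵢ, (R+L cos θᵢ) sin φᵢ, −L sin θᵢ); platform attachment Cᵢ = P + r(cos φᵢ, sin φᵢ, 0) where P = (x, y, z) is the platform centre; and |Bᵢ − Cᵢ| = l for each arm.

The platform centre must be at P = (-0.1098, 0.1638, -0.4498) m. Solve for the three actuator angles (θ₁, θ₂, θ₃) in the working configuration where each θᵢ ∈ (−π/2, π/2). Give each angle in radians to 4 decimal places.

rotate P by −φ1: (-0.1098, 0.1638, -0.4498)
  A=0.1998, B=-0.4498, C=(l²−L²−A²−y'²−z²)/(2L)=-0.3829
  θ1 = atan2(B,A) + arccos(C/0.4922) = 1.3093
rotate P by −φ2: (0.1968, 0.0132, -0.4498)
  A=-0.1068, B=-0.4498, C=(l²−L²−A²−y'²−z²)/(2L)=-0.1070
  θ2 = atan2(B,A) + arccos(C/0.4623) = 0.0004
arm 3 (φ=240.0°): x'=-0.0870, y'=-0.1770
  e−x'=0.1770;  (l²−L²−(e−x')²−y'²−z²)/2L = -0.3623
  γ=atan2(-0.4498,0.1770)=-1.1960;  ψ=arccos(-0.7495)=2.4182;  θ3=γ+ψ≈1.2222

θ₁ = 1.3093, θ₂ = 0.0004, θ₃ = 1.2222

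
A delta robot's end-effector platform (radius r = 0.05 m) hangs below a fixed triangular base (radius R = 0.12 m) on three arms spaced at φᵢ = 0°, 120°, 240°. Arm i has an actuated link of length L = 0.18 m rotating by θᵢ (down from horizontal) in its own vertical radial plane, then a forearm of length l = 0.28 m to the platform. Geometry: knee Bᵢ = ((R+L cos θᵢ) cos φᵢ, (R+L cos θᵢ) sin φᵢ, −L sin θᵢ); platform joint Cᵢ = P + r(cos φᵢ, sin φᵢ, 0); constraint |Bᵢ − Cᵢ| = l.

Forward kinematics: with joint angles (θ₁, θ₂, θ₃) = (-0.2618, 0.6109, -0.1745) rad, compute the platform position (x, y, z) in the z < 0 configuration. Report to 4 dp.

(0.0344, -0.0506, -0.1321)

S1 = (0.2439·cos0.0°, 0.2439·sin0.0°, 0.0466) = (0.2439, 0.0000, 0.0466)
arm 2 at φ=120.0°: (R−r)+L cos θ2 = 0.2174;  S2 = (-0.1087, 0.1883, -0.1032)
S3 = (0.2473·cos240.0°, 0.2473·sin240.0°, 0.0313) = (-0.1236, -0.2141, 0.0313)
eliminate P² terms by subtracting sphere 1 from 2 and 3
[-0.7052 0.3766 -0.2997]·P = -0.0037;  [-0.7350 -0.4283 -0.0307]·P = 0.0005
det = 0.5788;  x = 0.0024+-0.2417z,  y = -0.0053+0.3432z
sphere 1 gives Az²+Bz+C=0 with A=1.1762, B=0.0199, C=-0.0179;  B²−4AC=0.0847;  roots -0.1321, 0.1152;  negative root z = -0.1321
x = 0.0344, y = -0.0506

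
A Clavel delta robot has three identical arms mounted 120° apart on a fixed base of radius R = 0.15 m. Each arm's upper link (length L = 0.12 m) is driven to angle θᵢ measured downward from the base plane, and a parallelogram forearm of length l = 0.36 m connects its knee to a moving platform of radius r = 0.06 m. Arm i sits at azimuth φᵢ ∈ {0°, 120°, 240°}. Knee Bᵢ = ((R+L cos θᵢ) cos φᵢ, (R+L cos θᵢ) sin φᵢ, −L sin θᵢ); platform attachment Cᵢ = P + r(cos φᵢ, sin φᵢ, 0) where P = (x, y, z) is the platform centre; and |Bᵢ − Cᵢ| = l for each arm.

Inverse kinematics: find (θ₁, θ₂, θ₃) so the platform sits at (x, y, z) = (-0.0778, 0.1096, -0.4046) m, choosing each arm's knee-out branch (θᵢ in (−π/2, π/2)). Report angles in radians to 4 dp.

φ1=0.0° → target in arm frame (-0.0778, 0.1096)
  e−x'=0.1678;  (l²−L²−(e−x')²−y'²−z²)/2L = -0.3695
  θ1 = atan2(B,A) + arccos(C/0.4380) = 1.3969
arm 2 (φ=120.0°): x'=0.1338, y'=0.0126
  A=-0.0438, B=-0.4046, C=(l²−L²−A²−y'²−z²)/(2L)=-0.2107
  θ2 = atan2(B,A) + arccos(C/0.4070) = 0.4365
arm 3 (φ=240.0°): x'=-0.0560, y'=-0.1222
  A cos θ + B sin θ = C:  0.1460·cos θ + -0.4046·sin θ = -0.3531
  θ3 = atan2(B,A) + arccos(C/0.4301) = 1.3094

θ₁ = 1.3969, θ₂ = 0.4365, θ₃ = 1.3094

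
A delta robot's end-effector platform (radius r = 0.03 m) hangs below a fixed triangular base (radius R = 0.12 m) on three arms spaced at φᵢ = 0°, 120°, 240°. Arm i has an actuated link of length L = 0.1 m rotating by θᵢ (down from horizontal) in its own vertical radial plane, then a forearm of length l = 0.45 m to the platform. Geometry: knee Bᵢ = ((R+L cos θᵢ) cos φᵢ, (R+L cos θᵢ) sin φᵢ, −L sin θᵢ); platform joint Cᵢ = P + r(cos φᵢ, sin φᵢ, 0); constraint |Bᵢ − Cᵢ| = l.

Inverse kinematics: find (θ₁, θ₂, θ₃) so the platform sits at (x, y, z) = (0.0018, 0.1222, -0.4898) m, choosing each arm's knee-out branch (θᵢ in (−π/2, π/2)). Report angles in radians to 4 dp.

arm 1 (φ=0.0°): x'=0.0018, y'=0.1222
  e−x'=0.0882;  (l²−L²−(e−x')²−y'²−z²)/2L = -0.3506
  γ=atan2(-0.4898,0.0882)=-1.3926;  ψ=arccos(-0.7044)=2.3524;  θ1=γ+ψ≈0.9598
arm 2 (φ=120.0°): x'=0.1049, y'=-0.0627
  A cos θ + B sin θ = C:  -0.0149·cos θ + -0.4898·sin θ = -0.2578
  θ2 = atan2(B,A) + arccos(C/0.4900) = 0.5234
rotate P by −φ3: (-0.1067, -0.0595, -0.4898)
  A cos θ + B sin θ = C:  0.1967·cos θ + -0.4898·sin θ = -0.4483
  √(A²+B²)=0.5278;  θ3 = -1.1889+2.5853 ≈ 1.3965

θ₁ = 0.9598, θ₂ = 0.5234, θ₃ = 1.3965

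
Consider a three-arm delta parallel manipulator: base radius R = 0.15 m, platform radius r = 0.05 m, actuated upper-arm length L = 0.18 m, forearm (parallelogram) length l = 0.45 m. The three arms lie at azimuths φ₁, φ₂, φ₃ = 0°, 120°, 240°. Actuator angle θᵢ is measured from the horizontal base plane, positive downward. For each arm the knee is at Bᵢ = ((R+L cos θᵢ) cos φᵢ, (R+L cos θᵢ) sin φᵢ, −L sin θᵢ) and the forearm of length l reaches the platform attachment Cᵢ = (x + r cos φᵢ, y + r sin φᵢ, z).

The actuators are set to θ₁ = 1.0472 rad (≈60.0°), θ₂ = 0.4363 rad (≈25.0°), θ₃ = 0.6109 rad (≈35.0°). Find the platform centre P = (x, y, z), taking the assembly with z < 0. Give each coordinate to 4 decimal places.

(-0.1201, 0.0310, -0.4805)

arm 1 at φ=0.0°: ρ1 = 0.1900;  centre 1 = (0.1900, 0.0000, -0.1559)
φ2=120.0°: virtual centre (-0.1316, 0.2279, -0.0761), radius l
φ3=240.0°: virtual centre (-0.1237, -0.2143, -0.1032), radius l
subtract pairs → two planes through P
[-0.6431 0.4558 0.1596]·P = 0.0146;  [-0.6274 -0.4286 0.1053]·P = 0.0115
det = 0.5616;  x = -0.0205+0.2073z,  y = 0.0032+-0.0578z
into |P−centre ₁|² = l²: 1.0463z² + 0.2242z + -0.1339 = 0;  Δ = 0.6106;  z = -0.4805 or 0.2663 → z<0 root = -0.4805
x = -0.1201, y = 0.0310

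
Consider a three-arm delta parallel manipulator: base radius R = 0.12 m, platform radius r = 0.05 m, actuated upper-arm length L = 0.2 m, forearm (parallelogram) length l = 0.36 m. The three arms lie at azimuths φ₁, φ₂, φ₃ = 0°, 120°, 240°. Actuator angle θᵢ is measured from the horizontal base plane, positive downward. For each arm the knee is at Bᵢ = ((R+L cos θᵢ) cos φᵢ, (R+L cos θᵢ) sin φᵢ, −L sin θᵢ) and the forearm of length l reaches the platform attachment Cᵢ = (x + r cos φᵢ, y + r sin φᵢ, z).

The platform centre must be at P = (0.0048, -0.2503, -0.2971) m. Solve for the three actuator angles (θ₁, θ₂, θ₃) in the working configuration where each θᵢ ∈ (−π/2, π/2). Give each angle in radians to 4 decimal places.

φ1=0.0° → target in arm frame (0.0048, -0.2503)
  A=0.0652, B=-0.2971, C=(l²−L²−A²−y'²−z²)/(2L)=-0.1639
  √(A²+B²)=0.3042;  θ1 = -1.3548+2.1400 ≈ 0.7852
φ2=120.0° → target in arm frame (-0.2192, 0.1210)
  A cos θ + B sin θ = C:  0.2892·cos θ + -0.2971·sin θ = -0.2423
  θ2 = atan2(B,A) + arccos(C/0.4146) = 1.3961
φ3=240.0° → target in arm frame (0.2144, 0.1293)
  e−x'=-0.1444;  (l²−L²−(e−x')²−y'²−z²)/2L = -0.0906
  √(A²+B²)=0.3303;  θ3 = -2.0231+1.8486 ≈ -0.1746

θ₁ = 0.7852, θ₂ = 1.3961, θ₃ = -0.1746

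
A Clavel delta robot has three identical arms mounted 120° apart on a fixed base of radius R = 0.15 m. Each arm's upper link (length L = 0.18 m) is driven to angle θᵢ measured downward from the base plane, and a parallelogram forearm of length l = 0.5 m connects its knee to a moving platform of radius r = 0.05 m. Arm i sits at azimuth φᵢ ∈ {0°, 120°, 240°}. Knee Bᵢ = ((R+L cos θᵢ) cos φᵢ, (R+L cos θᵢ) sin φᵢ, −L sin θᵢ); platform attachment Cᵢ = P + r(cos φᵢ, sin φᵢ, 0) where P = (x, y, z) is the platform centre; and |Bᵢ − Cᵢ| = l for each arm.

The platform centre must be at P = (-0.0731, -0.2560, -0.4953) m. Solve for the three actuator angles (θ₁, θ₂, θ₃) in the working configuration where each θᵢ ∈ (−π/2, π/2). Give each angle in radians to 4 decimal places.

θ₁ = 1.0469, θ₂ = 1.3088, θ₃ = -0.0001

rotate P by −φ1: (-0.0731, -0.2560, -0.4953)
  A cos θ + B sin θ = C:  0.1731·cos θ + -0.4953·sin θ = -0.3423
  √(A²+B²)=0.5247;  θ1 = -1.2346+2.2815 ≈ 1.0469
rotate P by −φ2: (-0.1852, 0.1913, -0.4953)
  A=0.2852, B=-0.4953, C=(l²−L²−A²−y'²−z²)/(2L)=-0.4045
  θ2 = atan2(B,A) + arccos(C/0.5715) = 1.3088
arm 3 (φ=240.0°): x'=0.2583, y'=0.0647
  A cos θ + B sin θ = C:  -0.1583·cos θ + -0.4953·sin θ = -0.1582
  γ=atan2(-0.4953,-0.1583)=-1.8801;  ψ=arccos(-0.3042)=1.8799;  θ3=γ+ψ≈-0.0001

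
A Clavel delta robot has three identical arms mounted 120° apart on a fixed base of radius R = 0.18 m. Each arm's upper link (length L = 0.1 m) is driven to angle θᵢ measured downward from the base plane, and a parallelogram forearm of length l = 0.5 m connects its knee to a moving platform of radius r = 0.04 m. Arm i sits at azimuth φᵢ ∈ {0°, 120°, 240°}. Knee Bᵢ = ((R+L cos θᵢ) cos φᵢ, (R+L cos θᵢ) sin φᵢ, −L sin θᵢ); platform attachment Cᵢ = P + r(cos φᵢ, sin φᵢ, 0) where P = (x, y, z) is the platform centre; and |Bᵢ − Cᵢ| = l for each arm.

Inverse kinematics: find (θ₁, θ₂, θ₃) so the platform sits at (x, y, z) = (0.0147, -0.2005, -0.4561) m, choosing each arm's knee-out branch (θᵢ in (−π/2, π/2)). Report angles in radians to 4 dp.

arm 1 (φ=0.0°): x'=0.0147, y'=-0.2005
  A cos θ + B sin θ = C:  0.1253·cos θ + -0.4561·sin θ = -0.1196
  θ1 = atan2(B,A) + arccos(C/0.4730) = 0.5238
rotate P by −φ2: (-0.1810, 0.0875, -0.4561)
  e−x'=0.3210;  (l²−L²−(e−x')²−y'²−z²)/2L = -0.3936
  θ2 = atan2(B,A) + arccos(C/0.5577) = 1.3967
rotate P by −φ3: (0.1663, 0.1130, -0.4561)
  A=-0.0263, B=-0.4561, C=(l²−L²−A²−y'²−z²)/(2L)=0.0926
  √(A²+B²)=0.4569;  θ3 = -1.6284+1.3667 ≈ -0.2616

θ₁ = 0.5238, θ₂ = 1.3967, θ₃ = -0.2616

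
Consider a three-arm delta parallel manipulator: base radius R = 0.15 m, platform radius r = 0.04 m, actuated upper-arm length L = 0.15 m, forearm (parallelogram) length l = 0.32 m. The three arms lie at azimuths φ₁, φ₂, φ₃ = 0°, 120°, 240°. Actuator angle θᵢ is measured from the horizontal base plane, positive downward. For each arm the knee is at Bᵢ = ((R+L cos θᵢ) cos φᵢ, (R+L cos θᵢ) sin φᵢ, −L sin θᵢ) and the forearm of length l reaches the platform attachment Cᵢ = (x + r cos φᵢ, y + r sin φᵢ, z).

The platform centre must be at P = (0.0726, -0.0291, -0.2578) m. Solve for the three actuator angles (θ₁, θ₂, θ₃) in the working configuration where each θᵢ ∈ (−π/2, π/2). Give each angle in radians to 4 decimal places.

θ₁ = 0.0003, θ₂ = 0.7854, θ₃ = 0.5237

rotate P by −φ1: (0.0726, -0.0291, -0.2578)
  A cos θ + B sin θ = C:  0.0374·cos θ + -0.2578·sin θ = 0.0373
  √(A²+B²)=0.2605;  θ1 = -1.4267+1.4271 ≈ 0.0003
arm 2 (φ=120.0°): x'=-0.0615, y'=-0.0483
  A cos θ + B sin θ = C:  0.1715·cos θ + -0.2578·sin θ = -0.0610
  γ=atan2(-0.2578,0.1715)=-0.9838;  ψ=arccos(-0.1971)=1.7692;  θ2=γ+ψ≈0.7854
rotate P by −φ3: (-0.0111, 0.0774, -0.2578)
  A cos θ + B sin θ = C:  0.1211·cos θ + -0.2578·sin θ = -0.0241
  √(A²+B²)=0.2848;  θ3 = -1.1316+1.6554 ≈ 0.5237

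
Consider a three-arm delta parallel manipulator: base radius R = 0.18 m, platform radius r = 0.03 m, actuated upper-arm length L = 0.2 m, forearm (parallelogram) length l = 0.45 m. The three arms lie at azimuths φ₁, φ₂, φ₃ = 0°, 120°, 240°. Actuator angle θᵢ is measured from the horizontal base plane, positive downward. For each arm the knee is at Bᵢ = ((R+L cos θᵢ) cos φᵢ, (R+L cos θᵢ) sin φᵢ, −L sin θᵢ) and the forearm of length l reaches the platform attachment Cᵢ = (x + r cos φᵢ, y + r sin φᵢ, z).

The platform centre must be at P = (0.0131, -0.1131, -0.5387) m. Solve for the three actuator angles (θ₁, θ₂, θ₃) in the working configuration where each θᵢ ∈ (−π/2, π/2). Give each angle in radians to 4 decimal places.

φ1=0.0° → target in arm frame (0.0131, -0.1131)
  e−x'=0.1369;  (l²−L²−(e−x')²−y'²−z²)/2L = -0.3981
  θ1 = atan2(B,A) + arccos(C/0.5558) = 1.0472
rotate P by −φ2: (-0.1045, 0.0452, -0.5387)
  e−x'=0.2545;  (l²−L²−(e−x')²−y'²−z²)/2L = -0.4863
  θ2 = atan2(B,A) + arccos(C/0.5958) = 1.3961
arm 3 (φ=240.0°): x'=0.0914, y'=0.0679
  A=0.0586, B=-0.5387, C=(l²−L²−A²−y'²−z²)/(2L)=-0.3394
  γ=atan2(-0.5387,0.0586)=-1.4624;  ψ=arccos(-0.6263)=2.2475;  θ3=γ+ψ≈0.7851

θ₁ = 1.0472, θ₂ = 1.3961, θ₃ = 0.7851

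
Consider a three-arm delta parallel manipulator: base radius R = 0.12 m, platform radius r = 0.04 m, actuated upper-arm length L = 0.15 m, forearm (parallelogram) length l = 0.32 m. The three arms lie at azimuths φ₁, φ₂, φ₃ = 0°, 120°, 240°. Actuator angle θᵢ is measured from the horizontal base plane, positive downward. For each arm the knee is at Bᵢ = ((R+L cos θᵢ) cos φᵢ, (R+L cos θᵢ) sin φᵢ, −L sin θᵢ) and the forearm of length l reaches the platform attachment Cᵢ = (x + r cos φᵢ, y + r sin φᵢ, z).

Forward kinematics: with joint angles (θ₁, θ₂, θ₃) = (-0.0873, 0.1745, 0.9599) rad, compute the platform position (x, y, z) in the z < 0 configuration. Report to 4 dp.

arm 1 at φ=0.0°: ρ1 = 0.2294;  centre 1 = (0.2294, 0.0000, 0.0131)
centre 2 = (0.2277·cos120.0°, 0.2277·sin120.0°, -0.0260) = (-0.1139, 0.1972, -0.0260)
centre 3 = (0.1660·cos240.0°, 0.1660·sin240.0°, -0.1229) = (-0.0830, -0.1438, -0.1229)
subtract pairs → two planes through P
plane₁₂: -0.6866x+0.3944y+-0.0782z = -0.0003
Cramer: x(z) = 0.0092-0.2923z;  y(z) = 0.0153-0.3104z
into |P−centre ₁|² = l²: 1.1818z² + 0.0931z + -0.0535 = 0;  Δ = 0.2615;  z = -0.2557 or 0.1770 → z<0 root = -0.2557
x = 0.0839, y = 0.0947

(0.0839, 0.0947, -0.2557)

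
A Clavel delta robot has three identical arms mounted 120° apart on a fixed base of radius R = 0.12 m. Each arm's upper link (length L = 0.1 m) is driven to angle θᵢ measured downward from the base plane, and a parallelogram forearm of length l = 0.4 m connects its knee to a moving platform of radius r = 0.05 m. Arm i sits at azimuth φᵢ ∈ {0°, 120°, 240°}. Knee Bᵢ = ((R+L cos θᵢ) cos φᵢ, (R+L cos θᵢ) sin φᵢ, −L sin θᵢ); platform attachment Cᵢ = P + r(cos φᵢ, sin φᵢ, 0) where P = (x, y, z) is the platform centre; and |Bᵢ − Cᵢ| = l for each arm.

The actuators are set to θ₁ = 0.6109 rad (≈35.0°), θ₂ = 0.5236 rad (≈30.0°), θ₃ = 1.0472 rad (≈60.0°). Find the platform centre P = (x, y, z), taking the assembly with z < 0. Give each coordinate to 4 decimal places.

(0.0313, 0.0789, -0.4305)

arm 1 at φ=0.0°: e+L cos θ1 = 0.1519;  S1 = (0.1519, 0.0000, -0.0574)
φ2=120.0°: virtual centre (-0.0783, 0.1356, -0.0500), radius l
S3 = (0.1200·cos240.0°, 0.1200·sin240.0°, -0.0866) = (-0.0600, -0.1039, -0.0866)
|S₂|²−|S₁|² = 0.0007;  |S₃|²−|S₁|² = -0.0045
[-0.4604 0.2712 0.0147]·P = 0.0007;  [-0.4238 -0.2078 -0.0585]·P = -0.0045
det = 0.2107;  x = 0.0051+-0.0608z,  y = 0.0111+-0.1574z
into |P−S₁|² = l²: 1.0285z² + 0.1291z + -0.1350 = 0;  Δ = 0.5722;  z = -0.4305 or 0.3050 → z<0 root = -0.4305
x = 0.0313, y = 0.0789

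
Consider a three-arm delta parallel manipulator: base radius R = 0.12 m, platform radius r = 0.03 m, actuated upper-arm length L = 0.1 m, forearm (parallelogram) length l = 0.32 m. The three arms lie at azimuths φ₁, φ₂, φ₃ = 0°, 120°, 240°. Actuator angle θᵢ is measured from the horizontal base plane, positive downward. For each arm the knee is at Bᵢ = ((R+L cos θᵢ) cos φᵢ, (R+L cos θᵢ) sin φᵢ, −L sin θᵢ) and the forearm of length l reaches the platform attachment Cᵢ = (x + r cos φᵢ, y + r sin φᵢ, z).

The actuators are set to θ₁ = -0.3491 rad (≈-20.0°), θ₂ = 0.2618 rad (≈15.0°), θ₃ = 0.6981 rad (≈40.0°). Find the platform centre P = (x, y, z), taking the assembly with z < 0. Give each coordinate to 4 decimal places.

φ1=0.0°: virtual centre (0.1840, 0.0000, 0.0342), radius l
S2 = (0.1866·cos120.0°, 0.1866·sin120.0°, -0.0259) = (-0.0933, 0.1616, -0.0259)
S3 = (0.1666·cos240.0°, 0.1666·sin240.0°, -0.0643) = (-0.0833, -0.1443, -0.0643)
subtract pairs → two planes through P
[-0.5545 0.3232 -0.1202]·P = 0.0005;  [-0.5345 -0.2886 -0.1970]·P = -0.0031
Cramer: x(z) = 0.0026-0.2955z;  y(z) = 0.0060-0.1352z
sphere 1 gives Az²+Bz+C=0 with A=1.1056, B=0.0371, C=-0.0683;  B²−4AC=0.3035;  roots -0.2659, 0.2323;  negative root z = -0.2659
x = 0.0812, y = 0.0419

(0.0812, 0.0419, -0.2659)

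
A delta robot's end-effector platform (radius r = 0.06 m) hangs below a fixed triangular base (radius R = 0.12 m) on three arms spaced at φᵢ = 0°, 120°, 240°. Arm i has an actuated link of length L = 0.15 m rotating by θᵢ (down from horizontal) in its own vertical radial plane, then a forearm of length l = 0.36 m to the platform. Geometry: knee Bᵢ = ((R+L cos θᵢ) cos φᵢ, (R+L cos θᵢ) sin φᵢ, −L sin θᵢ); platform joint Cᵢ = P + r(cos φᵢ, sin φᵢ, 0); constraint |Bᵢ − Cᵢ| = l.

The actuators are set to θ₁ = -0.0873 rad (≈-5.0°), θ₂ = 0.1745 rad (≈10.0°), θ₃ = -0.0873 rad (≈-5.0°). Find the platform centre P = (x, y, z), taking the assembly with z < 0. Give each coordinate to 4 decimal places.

φ1=0.0°: virtual centre (0.2094, 0.0000, 0.0131), radius l
S2 = (0.2077·cos120.0°, 0.2077·sin120.0°, -0.0260) = (-0.1039, 0.1799, -0.0260)
arm 3 at φ=240.0°: (R−r)+L cos θ3 = 0.2094;  S3 = (-0.1047, -0.1814, 0.0131)
eliminate P² terms by subtracting sphere 1 from 2 and 3
[-0.6266 0.3598 -0.0782]·P = -0.0002;  [-0.6283 -0.3627 0.0000]·P = 0.0000
det = 0.4533;  x = 0.0002+-0.0626z,  y = -0.0003+0.1084z
into |P−S₁|² = l²: 1.0157z² + 0.0000z + -0.0856 = 0;  Δ = 0.3479;  z = -0.2904 or 0.2904 → z<0 root = -0.2904
x = 0.0183, y = -0.0318

(0.0183, -0.0318, -0.2904)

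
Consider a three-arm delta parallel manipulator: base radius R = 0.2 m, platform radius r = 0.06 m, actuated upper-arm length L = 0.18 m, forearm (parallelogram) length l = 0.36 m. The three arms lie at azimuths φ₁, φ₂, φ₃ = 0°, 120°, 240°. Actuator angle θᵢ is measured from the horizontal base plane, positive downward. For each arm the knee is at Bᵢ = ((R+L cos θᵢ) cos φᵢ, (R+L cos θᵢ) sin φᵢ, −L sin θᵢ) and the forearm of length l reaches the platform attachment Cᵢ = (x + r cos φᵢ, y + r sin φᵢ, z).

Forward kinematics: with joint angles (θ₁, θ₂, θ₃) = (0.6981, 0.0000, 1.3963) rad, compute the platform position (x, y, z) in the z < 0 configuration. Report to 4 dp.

arm 1 at φ=0.0°: ρ1 = 0.2779;  O1 = (0.2779, 0.0000, -0.1157)
O2 = (0.3200·cos120.0°, 0.3200·sin120.0°, 0.0000) = (-0.1600, 0.2771, 0.0000)
φ3=240.0°: virtual centre (-0.0856, -0.1483, -0.1773), radius l
eliminate P² terms by subtracting sphere 1 from 2 and 3
[-0.8758 0.5543 0.2314]·P = 0.0118;  [-0.7270 -0.2966 -0.1231]·P = -0.0299
Cramer: x(z) = 0.0197+0.0006z;  y(z) = 0.0524-0.4166z
quadratic in z: (1.1735)z²+(0.1874)z+(-0.0468)=0, √Δ=0.5048 → z ∈ {-0.2949, 0.1352}; z = -0.2949 (taking z<0)
x = 0.0195, y = 0.1753

(0.0195, 0.1753, -0.2949)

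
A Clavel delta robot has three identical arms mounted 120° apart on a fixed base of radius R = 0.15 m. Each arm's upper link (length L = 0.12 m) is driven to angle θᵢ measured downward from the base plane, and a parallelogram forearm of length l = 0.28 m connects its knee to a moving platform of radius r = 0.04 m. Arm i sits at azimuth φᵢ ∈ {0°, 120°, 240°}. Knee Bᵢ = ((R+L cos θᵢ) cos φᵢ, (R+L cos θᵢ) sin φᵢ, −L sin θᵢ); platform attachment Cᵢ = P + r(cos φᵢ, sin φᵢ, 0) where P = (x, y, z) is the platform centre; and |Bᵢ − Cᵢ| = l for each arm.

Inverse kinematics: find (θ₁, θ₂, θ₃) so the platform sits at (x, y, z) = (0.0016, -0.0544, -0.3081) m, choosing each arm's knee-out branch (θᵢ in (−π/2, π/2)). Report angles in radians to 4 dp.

θ₁ = 0.9597, θ₂ = 1.2218, θ₃ = 0.6978

arm 1 (φ=0.0°): x'=0.0016, y'=-0.0544
  A cos θ + B sin θ = C:  0.1084·cos θ + -0.3081·sin θ = -0.1901
  θ1 = atan2(B,A) + arccos(C/0.3266) = 0.9597
arm 2 (φ=120.0°): x'=-0.0479, y'=0.0258
  A=0.1579, B=-0.3081, C=(l²−L²−A²−y'²−z²)/(2L)=-0.2355
  θ2 = atan2(B,A) + arccos(C/0.3462) = 1.2218
φ3=240.0° → target in arm frame (0.0463, 0.0286)
  e−x'=0.0637;  (l²−L²−(e−x')²−y'²−z²)/2L = -0.1492
  √(A²+B²)=0.3146;  θ3 = -1.3670+2.0648 ≈ 0.6978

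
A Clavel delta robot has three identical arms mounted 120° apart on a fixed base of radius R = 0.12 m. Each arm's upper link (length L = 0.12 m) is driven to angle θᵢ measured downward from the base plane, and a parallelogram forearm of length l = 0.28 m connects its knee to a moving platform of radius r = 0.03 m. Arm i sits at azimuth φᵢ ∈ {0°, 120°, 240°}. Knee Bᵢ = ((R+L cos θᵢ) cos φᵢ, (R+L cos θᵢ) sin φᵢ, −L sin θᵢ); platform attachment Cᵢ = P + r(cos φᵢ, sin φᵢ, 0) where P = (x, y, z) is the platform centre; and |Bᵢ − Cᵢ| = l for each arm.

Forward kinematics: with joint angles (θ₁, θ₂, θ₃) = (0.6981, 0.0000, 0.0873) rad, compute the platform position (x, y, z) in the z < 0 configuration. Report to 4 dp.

(-0.0623, 0.0062, -0.2139)

φ1=0.0°: virtual centre (0.1819, 0.0000, -0.0771), radius l
arm 2 at φ=120.0°: ρ2 = 0.2100;  O2 = (-0.1050, 0.1819, 0.0000)
arm 3 at φ=240.0°: ρ3 = 0.2095;  O3 = (-0.1048, -0.1815, -0.0105)
eliminate P² terms by subtracting sphere 1 from 2 and 3
linear system: -0.5739x+0.3637y = 0.0051−0.1543z; -0.5734x+-0.3629y = 0.0050−0.1333z
det = 0.4168;  x = -0.0087+0.2507z,  y = 0.0001+-0.0286z
sphere 1 gives Az²+Bz+C=0 with A=1.0637, B=0.0587, C=-0.0361;  B²−4AC=0.1570;  roots -0.2139, 0.1587;  negative root z = -0.2139
x = -0.0623, y = 0.0062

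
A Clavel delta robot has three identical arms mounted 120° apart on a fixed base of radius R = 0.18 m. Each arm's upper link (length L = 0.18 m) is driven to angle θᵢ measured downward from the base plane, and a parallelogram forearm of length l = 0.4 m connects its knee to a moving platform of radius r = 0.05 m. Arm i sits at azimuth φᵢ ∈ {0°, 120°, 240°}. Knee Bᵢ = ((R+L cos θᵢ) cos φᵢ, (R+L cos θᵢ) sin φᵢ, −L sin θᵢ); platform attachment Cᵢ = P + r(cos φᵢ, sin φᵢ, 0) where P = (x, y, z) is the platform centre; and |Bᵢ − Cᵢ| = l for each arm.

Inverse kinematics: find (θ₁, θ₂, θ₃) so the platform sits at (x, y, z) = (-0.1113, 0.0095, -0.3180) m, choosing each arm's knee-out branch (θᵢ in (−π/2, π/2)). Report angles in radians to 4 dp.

θ₁ = 0.8725, θ₂ = 0.0875, θ₃ = 0.1743

φ1=0.0° → target in arm frame (-0.1113, 0.0095)
  e−x'=0.2413;  (l²−L²−(e−x')²−y'²−z²)/2L = -0.0884
  √(A²+B²)=0.3992;  θ1 = -0.9217+1.7942 ≈ 0.8725
rotate P by −φ2: (0.0639, 0.0916, -0.3180)
  e−x'=0.0661;  (l²−L²−(e−x')²−y'²−z²)/2L = 0.0381
  θ2 = atan2(B,A) + arccos(C/0.3248) = 0.0875
arm 3 (φ=240.0°): x'=0.0474, y'=-0.1011
  A=0.0826, B=-0.3180, C=(l²−L²−A²−y'²−z²)/(2L)=0.0262
  θ3 = atan2(B,A) + arccos(C/0.3285) = 0.1743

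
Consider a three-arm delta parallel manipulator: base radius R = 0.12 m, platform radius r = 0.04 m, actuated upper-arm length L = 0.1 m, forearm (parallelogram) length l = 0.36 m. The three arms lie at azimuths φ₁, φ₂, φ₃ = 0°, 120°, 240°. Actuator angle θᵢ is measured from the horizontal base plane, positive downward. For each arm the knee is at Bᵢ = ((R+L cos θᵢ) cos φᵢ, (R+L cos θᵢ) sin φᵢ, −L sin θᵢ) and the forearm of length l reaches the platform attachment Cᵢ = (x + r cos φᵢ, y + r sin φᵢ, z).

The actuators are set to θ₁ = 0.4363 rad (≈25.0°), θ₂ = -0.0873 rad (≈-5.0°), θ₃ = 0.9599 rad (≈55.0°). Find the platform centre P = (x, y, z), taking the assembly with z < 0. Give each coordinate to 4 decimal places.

(0.0053, 0.1240, -0.3370)

centre 1 = (0.1706·cos0.0°, 0.1706·sin0.0°, -0.0423) = (0.1706, 0.0000, -0.0423)
φ2=120.0°: virtual centre (-0.0898, 0.1556, 0.0087), radius l
φ3=240.0°: virtual centre (-0.0687, -0.1190, -0.0819), radius l
subtract pairs → two planes through P
plane₁₂: -0.5209x+0.3111y+0.1020z = 0.0014
Cramer: x(z) = 0.0048-0.0015z;  y(z) = 0.0127-0.3303z
quadratic in z: (1.1091)z²+(0.0766)z+(-0.1002)=0, √Δ=0.6710 → z ∈ {-0.3370, 0.2679}; z = -0.3370 (taking z<0)
x = 0.0053, y = 0.1240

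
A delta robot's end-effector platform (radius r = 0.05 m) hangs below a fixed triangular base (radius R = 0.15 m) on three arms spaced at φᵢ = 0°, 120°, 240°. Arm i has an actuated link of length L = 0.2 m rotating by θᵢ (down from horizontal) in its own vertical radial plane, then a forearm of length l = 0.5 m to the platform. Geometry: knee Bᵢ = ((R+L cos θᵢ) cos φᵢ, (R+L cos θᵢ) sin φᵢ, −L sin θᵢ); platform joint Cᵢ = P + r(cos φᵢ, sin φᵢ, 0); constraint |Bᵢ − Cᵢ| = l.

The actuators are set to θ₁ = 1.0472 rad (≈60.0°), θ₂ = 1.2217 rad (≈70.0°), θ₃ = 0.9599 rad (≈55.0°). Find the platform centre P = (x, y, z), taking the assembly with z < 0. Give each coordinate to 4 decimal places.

arm 1 at φ=0.0°: (R−r)+L cos θ1 = 0.2000;  centre 1 = (0.2000, 0.0000, -0.1732)
φ2=120.0°: virtual centre (-0.0842, 0.1458, -0.1879), radius l
φ3=240.0°: virtual centre (-0.1074, -0.1860, -0.1638), radius l
eliminate P² terms by subtracting sphere 1 from 2 and 3
plane₁₂: -0.5684x+0.2917y+-0.0295z = -0.0063
det = 0.3907;  x = 0.0038+-0.0140z,  y = -0.0142+0.0736z
sphere 1 gives Az²+Bz+C=0 with A=1.0056, B=0.3498, C=-0.1813;  B²−4AC=0.8517;  roots -0.6328, 0.2849;  negative root z = -0.6328
x = 0.0127, y = -0.0608

(0.0127, -0.0608, -0.6328)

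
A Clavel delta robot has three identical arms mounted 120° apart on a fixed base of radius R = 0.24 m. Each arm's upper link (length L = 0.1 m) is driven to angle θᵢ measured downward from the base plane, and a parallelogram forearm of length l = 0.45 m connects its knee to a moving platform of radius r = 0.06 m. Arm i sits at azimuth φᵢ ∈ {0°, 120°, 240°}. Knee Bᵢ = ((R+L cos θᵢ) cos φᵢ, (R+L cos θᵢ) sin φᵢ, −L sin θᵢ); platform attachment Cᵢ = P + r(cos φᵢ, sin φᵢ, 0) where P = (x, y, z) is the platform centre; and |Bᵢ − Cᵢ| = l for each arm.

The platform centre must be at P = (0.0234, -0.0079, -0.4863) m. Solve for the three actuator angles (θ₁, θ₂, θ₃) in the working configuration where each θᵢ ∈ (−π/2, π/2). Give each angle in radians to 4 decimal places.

θ₁ = 1.0473, θ₂ = 1.3091, θ₃ = 1.2217

arm 1 (φ=0.0°): x'=0.0234, y'=-0.0079
  e−x'=0.1566;  (l²−L²−(e−x')²−y'²−z²)/2L = -0.3429
  γ=atan2(-0.4863,0.1566)=-1.2593;  ψ=arccos(-0.6711)=2.3065;  θ1=γ+ψ≈1.0473
rotate P by −φ2: (-0.0185, -0.0163, -0.4863)
  A=0.1985, B=-0.4863, C=(l²−L²−A²−y'²−z²)/(2L)=-0.4184
  √(A²+B²)=0.5253;  θ2 = -1.1832+2.4922 ≈ 1.3091
arm 3 (φ=240.0°): x'=-0.0049, y'=0.0242
  A cos θ + B sin θ = C:  0.1849·cos θ + -0.4863·sin θ = -0.3937
  θ3 = atan2(B,A) + arccos(C/0.5203) = 1.2217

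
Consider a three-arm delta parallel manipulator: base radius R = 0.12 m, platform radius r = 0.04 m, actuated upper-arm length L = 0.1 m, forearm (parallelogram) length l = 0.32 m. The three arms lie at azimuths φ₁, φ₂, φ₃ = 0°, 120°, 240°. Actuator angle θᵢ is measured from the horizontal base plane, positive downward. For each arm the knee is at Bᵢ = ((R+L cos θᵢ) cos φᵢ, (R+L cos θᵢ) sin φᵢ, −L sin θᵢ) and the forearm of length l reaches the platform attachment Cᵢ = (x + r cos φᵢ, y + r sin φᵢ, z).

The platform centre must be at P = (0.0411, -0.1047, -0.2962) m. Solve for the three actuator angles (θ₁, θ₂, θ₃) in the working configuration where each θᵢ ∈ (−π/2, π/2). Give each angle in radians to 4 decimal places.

φ1=0.0° → target in arm frame (0.0411, -0.1047)
  A=0.0389, B=-0.2962, C=(l²−L²−A²−y'²−z²)/(2L)=-0.0390
  γ=atan2(-0.2962,0.0389)=-1.4402;  ψ=arccos(-0.1307)=1.7019;  θ1=γ+ψ≈0.2617
arm 2 (φ=120.0°): x'=-0.1112, y'=0.0168
  A=0.1912, B=-0.2962, C=(l²−L²−A²−y'²−z²)/(2L)=-0.1609
  γ=atan2(-0.2962,0.1912)=-0.9975;  ψ=arccos(-0.4564)=2.0447;  θ2=γ+ψ≈1.0472
φ3=240.0° → target in arm frame (0.0701, 0.0879)
  A=0.0099, B=-0.2962, C=(l²−L²−A²−y'²−z²)/(2L)=-0.0158
  γ=atan2(-0.2962,0.0099)=-1.5375;  ψ=arccos(-0.0534)=1.6242;  θ3=γ+ψ≈0.0868

θ₁ = 0.2617, θ₂ = 1.0472, θ₃ = 0.0868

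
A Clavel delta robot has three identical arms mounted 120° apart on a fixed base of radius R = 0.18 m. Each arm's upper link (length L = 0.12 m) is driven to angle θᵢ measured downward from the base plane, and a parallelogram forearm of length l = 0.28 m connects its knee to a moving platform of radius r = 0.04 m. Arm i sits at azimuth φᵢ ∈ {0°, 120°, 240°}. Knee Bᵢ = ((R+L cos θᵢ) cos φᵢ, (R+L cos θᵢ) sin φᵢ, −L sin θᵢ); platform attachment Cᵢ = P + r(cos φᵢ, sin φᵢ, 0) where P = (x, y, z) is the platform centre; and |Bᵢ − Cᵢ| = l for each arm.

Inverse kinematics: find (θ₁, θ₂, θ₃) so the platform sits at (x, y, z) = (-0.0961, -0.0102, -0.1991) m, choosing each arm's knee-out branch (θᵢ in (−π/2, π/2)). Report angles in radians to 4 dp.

θ₁ = 1.3090, θ₂ = 0.3488, θ₃ = 0.1745

rotate P by −φ1: (-0.0961, -0.0102, -0.1991)
  e−x'=0.2361;  (l²−L²−(e−x')²−y'²−z²)/2L = -0.1312
  √(A²+B²)=0.3088;  θ1 = -0.7006+2.0096 ≈ 1.3090
arm 2 (φ=120.0°): x'=0.0392, y'=0.0883
  A=0.1008, B=-0.1991, C=(l²−L²−A²−y'²−z²)/(2L)=0.0267
  θ2 = atan2(B,A) + arccos(C/0.2232) = 0.3488
φ3=240.0° → target in arm frame (0.0569, -0.0781)
  A cos θ + B sin θ = C:  0.0831·cos θ + -0.1991·sin θ = 0.0473
  γ=atan2(-0.1991,0.0831)=-1.1753;  ψ=arccos(0.2191)=1.3499;  θ3=γ+ψ≈0.1745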